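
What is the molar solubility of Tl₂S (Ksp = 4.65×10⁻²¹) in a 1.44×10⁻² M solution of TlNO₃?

2.24×10⁻¹⁷ M

Tl₂S(s) ⇌ 2 Tl⁺(aq) + S²⁻(aq)
The solution already contains Tl⁺ at 1.44×10⁻² M. Let s be the molar solubility of Tl₂S.
[Tl⁺] ≈ 1.44×10⁻² M (common ion dominates); [S²⁻] = s.
Ksp = [Tl⁺]^2[S²⁻] = (1.44×10⁻²)^2s
s = 4.65×10⁻²¹ / (1.44×10⁻²)^2 = 2.24×10⁻¹⁷
s = 2.24×10⁻¹⁷ M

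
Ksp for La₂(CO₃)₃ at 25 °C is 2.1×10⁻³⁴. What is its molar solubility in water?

7.2×10⁻⁸ M

La₂(CO₃)₃(s) ⇌ 2 La³⁺(aq) + 3 CO₃²⁻(aq)
Let s be the molar solubility. Then [La³⁺] = 2s and [CO₃²⁻] = 3s.
Ksp = [La³⁺]^2[CO₃²⁻]^3 = (2s)^2 · (3s)^3 = 108s^5
108s^5 = 2.1×10⁻³⁴  ⇒  s^5 = 1.9×10⁻³⁶
Taking the 5th root, s = 7.2×10⁻⁸ mol L⁻¹.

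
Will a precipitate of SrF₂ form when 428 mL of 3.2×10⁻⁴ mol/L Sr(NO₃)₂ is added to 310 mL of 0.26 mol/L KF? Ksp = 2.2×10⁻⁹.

The combined volume is 738 mL.
[Sr²⁺] = (3.2×10⁻⁴)(428)/738 = 1.9×10⁻⁴ mol/L
[F⁻] = (0.26)(310)/738 = 0.11 mol/L
Q = [Sr²⁺][F⁻]^2 = 2.2×10⁻⁶
Since Q (2.2×10⁻⁶) exceeds Ksp (2.2×10⁻⁹), SrF₂ will precipitate.

Yes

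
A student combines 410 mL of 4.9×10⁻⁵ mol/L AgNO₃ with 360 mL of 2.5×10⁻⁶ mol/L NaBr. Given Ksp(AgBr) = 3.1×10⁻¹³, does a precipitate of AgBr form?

After mixing, V = 410 mL + 360 mL = 770 mL.
[Ag⁺] = (4.9×10⁻⁵)(410)/770 = 2.6×10⁻⁵ mol/L
[Br⁻] = (2.5×10⁻⁶)(360)/770 = 1.2×10⁻⁶ mol/L
Q = [Ag⁺][Br⁻] = 3.0×10⁻¹¹
Q = 3.0×10⁻¹¹ > Ksp = 3.1×10⁻¹³, so the solution is supersaturated and AgBr precipitates.

Yes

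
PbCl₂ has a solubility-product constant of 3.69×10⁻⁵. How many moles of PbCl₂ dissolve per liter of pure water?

2.10×10⁻² M

PbCl₂(s) ⇌ Pb²⁺(aq) + 2 Cl⁻(aq)
Call the molar solubility s, so that [Pb²⁺] = s and [Cl⁻] = 2s.
Ksp = [Pb²⁺][Cl⁻]^2 = s · (2s)^2 = 4s^3
4s^3 = 3.69×10⁻⁵  ⇒  s^3 = 9.23×10⁻⁶
Taking the 3rd root, s = 2.10×10⁻² mol/L.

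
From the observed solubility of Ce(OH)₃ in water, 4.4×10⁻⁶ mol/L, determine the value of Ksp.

Ksp = 1.0×10⁻²⁰

Ce(OH)₃(s) ⇌ Ce³⁺(aq) + 3 OH⁻(aq)
For each mole of Ce(OH)₃ that dissolves per liter, [Ce³⁺] = s and [OH⁻] = 3s; let s denote this solubility.
Ksp = [Ce³⁺][OH⁻]^3 = s · (3s)^3 = 27s^4
Ksp = 27 × (4.4×10⁻⁶)^4 = 1.0×10⁻²⁰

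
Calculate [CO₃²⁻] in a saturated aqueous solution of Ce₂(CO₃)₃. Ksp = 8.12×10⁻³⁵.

Ce₂(CO₃)₃(s) ⇌ 2 Ce³⁺(aq) + 3 CO₃²⁻(aq)
For each mole of Ce₂(CO₃)₃ that dissolves per liter, [Ce³⁺] = 2s and [CO₃²⁻] = 3s; let s denote this solubility.
Ksp = [Ce³⁺]^2[CO₃²⁻]^3 = (2s)^2 · (3s)^3 = 108s^5 = 8.12×10⁻³⁵
s = 5.96×10⁻⁸ mol/L
[CO₃²⁻] = 3s = 1.79×10⁻⁷ mol/L

1.79×10⁻⁷ M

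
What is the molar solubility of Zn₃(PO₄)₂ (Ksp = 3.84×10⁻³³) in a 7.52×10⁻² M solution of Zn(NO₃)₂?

Zn₃(PO₄)₂(s) ⇌ 3 Zn²⁺(aq) + 2 PO₄³⁻(aq)
Let s be the solubility of Zn₃(PO₄)₂ here. The common ion gives [Zn²⁺] ≈ 7.52×10⁻² M, and [PO₄³⁻] = 2s.
Ksp = [Zn²⁺]^3[PO₄³⁻]^2 = (7.52×10⁻²)^3(2s)^2
(2s)^2 = 3.84×10⁻³³ / (7.52×10⁻²)^3 = 9.03×10⁻³⁰
s = 1.50×10⁻¹⁵ M

1.50×10⁻¹⁵ M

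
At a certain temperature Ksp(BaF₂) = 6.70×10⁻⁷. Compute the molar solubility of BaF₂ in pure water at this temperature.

5.51×10⁻³ M

BaF₂(s) ⇌ Ba²⁺(aq) + 2 F⁻(aq)
With molar solubility s: [Ba²⁺] = s, [F⁻] = 2s.
Ksp = [Ba²⁺][F⁻]^2 = s · (2s)^2 = 4s^3
4s^3 = 6.70×10⁻⁷  ⇒  s^3 = 1.68×10⁻⁷
Taking the 3rd root, s = 5.51×10⁻³ M.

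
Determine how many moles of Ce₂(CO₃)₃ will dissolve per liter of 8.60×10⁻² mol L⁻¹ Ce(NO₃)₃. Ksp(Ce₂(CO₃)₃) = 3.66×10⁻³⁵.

Ce₂(CO₃)₃(s) ⇌ 2 Ce³⁺(aq) + 3 CO₃²⁻(aq)
With Ce³⁺ already at 8.60×10⁻² mol L⁻¹ and s small, take [Ce³⁺] ≈ 8.60×10⁻² mol L⁻¹ and [CO₃²⁻] = 3s.
Ksp = [Ce³⁺]^2[CO₃²⁻]^3 = (8.60×10⁻²)^2(3s)^3
(3s)^3 = 3.66×10⁻³⁵ / (8.60×10⁻²)^2 = 4.95×10⁻³³
s = 5.68×10⁻¹² mol L⁻¹

5.68×10⁻¹² M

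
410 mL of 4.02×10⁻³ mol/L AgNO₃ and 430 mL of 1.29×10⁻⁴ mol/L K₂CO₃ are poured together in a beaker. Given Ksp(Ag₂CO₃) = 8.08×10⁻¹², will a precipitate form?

The combined volume is 840 mL.
[Ag⁺] = (4.02×10⁻³)(410)/840 = 1.96×10⁻³ mol/L
[CO₃²⁻] = (1.29×10⁻⁴)(430)/840 = 6.60×10⁻⁵ mol/L
Q = [Ag⁺]^2[CO₃²⁻] = 2.54×10⁻¹⁰
Because Q > Ksp (2.54×10⁻¹⁰ vs 8.08×10⁻¹²), a precipitate of Ag₂CO₃ forms.

Yes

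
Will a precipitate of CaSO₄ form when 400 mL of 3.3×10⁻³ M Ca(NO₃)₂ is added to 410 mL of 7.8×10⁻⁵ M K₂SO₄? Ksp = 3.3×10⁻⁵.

No

After mixing, V = 400 mL + 410 mL = 810 mL.
[Ca²⁺] = (3.3×10⁻³)(400)/810 = 1.6×10⁻³ M
[SO₄²⁻] = (7.8×10⁻⁵)(410)/810 = 3.9×10⁻⁵ M
Q = [Ca²⁺][SO₄²⁻] = 6.4×10⁻⁸
Q < Ksp (6.4×10⁻⁸ vs 3.3×10⁻⁵); the solution remains unsaturated and no precipitate forms.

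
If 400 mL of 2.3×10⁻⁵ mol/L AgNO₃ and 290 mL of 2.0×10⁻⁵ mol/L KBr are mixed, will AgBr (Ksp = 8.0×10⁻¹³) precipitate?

The combined volume is 690 mL.
[Ag⁺] = (2.3×10⁻⁵)(400)/690 = 1.3×10⁻⁵ mol/L
[Br⁻] = (2.0×10⁻⁵)(290)/690 = 8.4×10⁻⁶ mol/L
Q = [Ag⁺][Br⁻] = 1.1×10⁻¹⁰
Since Q (1.1×10⁻¹⁰) exceeds Ksp (8.0×10⁻¹³), AgBr will precipitate.

Yes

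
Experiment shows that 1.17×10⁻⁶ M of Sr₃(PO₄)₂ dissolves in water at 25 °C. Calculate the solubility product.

Ksp = 2.37×10⁻²⁸

Sr₃(PO₄)₂(s) ⇌ 3 Sr²⁺(aq) + 2 PO₄³⁻(aq)
With molar solubility s: [Sr²⁺] = 3s, [PO₄³⁻] = 2s.
Ksp = [Sr²⁺]^3[PO₄³⁻]^2 = (3s)^3 · (2s)^2 = 108s^5
Ksp = 108 × (1.17×10⁻⁶)^5 = 2.37×10⁻²⁸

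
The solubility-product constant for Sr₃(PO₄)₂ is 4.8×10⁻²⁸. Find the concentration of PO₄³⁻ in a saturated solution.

2.7×10⁻⁶ M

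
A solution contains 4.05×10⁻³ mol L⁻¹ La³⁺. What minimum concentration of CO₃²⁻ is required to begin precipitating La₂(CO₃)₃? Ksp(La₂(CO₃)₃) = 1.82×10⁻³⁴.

2.23×10⁻¹⁰ M

A salt starts to precipitate once the ion product Q reaches its Ksp.
La₂(CO₃)₃(s) ⇌ 2 La³⁺(aq) + 3 CO₃²⁻(aq)
Ksp = [La³⁺]^2[CO₃²⁻]^3 = [CO₃²⁻]^3(4.05×10⁻³)^2
[CO₃²⁻]^3 = 1.82×10⁻³⁴ / (4.05×10⁻³)^2 = 1.11×10⁻²⁹
[CO₃²⁻] = 2.23×10⁻¹⁰ mol L⁻¹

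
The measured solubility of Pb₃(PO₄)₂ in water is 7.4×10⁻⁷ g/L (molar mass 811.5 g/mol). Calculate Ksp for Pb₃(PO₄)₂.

Convert to molarity: s = 7.4×10⁻⁷ / 811.5 = 9.119×10⁻¹⁰ mol/L
Pb₃(PO₄)₂(s) ⇌ 3 Pb²⁺(aq) + 2 PO₄³⁻(aq)
Call the molar solubility s, so that [Pb²⁺] = 3s and [PO₄³⁻] = 2s.
Ksp = [Pb²⁺]^3[PO₄³⁻]^2 = (3s)^3 · (2s)^2 = 108s^5
Ksp = 108 × (9.119×10⁻¹⁰)^5 = 6.8×10⁻⁴⁴

Ksp = 6.8×10⁻⁴⁴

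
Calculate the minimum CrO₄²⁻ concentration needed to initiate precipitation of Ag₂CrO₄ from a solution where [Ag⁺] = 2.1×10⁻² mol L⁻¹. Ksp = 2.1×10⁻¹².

4.8×10⁻⁹ M

Each salt precipitates once Q = Ksp for that salt.
Ag₂CrO₄(s) ⇌ 2 Ag⁺(aq) + CrO₄²⁻(aq)
Ksp = [Ag⁺]^2[CrO₄²⁻] = [CrO₄²⁻](2.1×10⁻²)^2
[CrO₄²⁻] = 2.1×10⁻¹² / (2.1×10⁻²)^2 = 4.8×10⁻⁹
[CrO₄²⁻] = 4.8×10⁻⁹ mol L⁻¹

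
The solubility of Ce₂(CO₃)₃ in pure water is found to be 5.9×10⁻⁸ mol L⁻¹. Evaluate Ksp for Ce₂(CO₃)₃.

Ce₂(CO₃)₃(s) ⇌ 2 Ce³⁺(aq) + 3 CO₃²⁻(aq)
Call the molar solubility s, so that [Ce³⁺] = 2s and [CO₃²⁻] = 3s.
Ksp = [Ce³⁺]^2[CO₃²⁻]^3 = (2s)^2 · (3s)^3 = 108s^5
Ksp = 108 × (5.9×10⁻⁸)^5 = 7.7×10⁻³⁵

Ksp = 7.7×10⁻³⁵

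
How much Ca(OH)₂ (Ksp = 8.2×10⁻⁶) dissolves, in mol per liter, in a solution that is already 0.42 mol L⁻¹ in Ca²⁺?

2.2×10⁻³ M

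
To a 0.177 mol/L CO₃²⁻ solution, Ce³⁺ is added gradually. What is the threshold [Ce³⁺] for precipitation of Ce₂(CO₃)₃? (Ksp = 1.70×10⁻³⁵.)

Precipitation begins when Q = Ksp.
Ce₂(CO₃)₃(s) ⇌ 2 Ce³⁺(aq) + 3 CO₃²⁻(aq)
Ksp = [Ce³⁺]^2[CO₃²⁻]^3 = [Ce³⁺]^2(0.177)^3
[Ce³⁺]^2 = 1.70×10⁻³⁵ / (0.177)^3 = 3.07×10⁻³³
[Ce³⁺] = 5.54×10⁻¹⁷ mol/L

5.54×10⁻¹⁷ M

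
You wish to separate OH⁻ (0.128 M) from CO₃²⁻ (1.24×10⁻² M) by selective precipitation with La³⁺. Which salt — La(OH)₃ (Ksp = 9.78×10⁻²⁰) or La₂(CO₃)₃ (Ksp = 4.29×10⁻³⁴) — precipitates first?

La(OH)₃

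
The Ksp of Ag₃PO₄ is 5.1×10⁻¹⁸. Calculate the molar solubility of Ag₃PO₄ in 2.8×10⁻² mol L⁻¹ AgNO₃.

2.3×10⁻¹³ M

Ag₃PO₄(s) ⇌ 3 Ag⁺(aq) + PO₄³⁻(aq)
The solution already contains Ag⁺ at 2.8×10⁻² mol L⁻¹. Let s be the molar solubility of Ag₃PO₄.
[Ag⁺] ≈ 2.8×10⁻² mol L⁻¹ (common ion dominates); [PO₄³⁻] = s.
Ksp = [Ag⁺]^3[PO₄³⁻] = (2.8×10⁻²)^3s
s = 5.1×10⁻¹⁸ / (2.8×10⁻²)^3 = 2.3×10⁻¹³
s = 2.3×10⁻¹³ mol L⁻¹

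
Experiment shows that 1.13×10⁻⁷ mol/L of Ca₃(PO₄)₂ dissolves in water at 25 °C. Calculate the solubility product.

Ksp = 1.99×10⁻³³

Ca₃(PO₄)₂(s) ⇌ 3 Ca²⁺(aq) + 2 PO₄³⁻(aq)
Let s be the molar solubility. Then [Ca²⁺] = 3s and [PO₄³⁻] = 2s.
Ksp = [Ca²⁺]^3[PO₄³⁻]^2 = (3s)^3 · (2s)^2 = 108s^5
Ksp = 108 × (1.13×10⁻⁷)^5 = 1.99×10⁻³³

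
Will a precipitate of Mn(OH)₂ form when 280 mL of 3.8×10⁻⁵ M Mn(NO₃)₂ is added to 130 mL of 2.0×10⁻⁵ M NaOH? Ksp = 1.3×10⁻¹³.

The combined volume is 410 mL.
[Mn²⁺] = (3.8×10⁻⁵)(280)/410 = 2.6×10⁻⁵ M
[OH⁻] = (2.0×10⁻⁵)(130)/410 = 6.3×10⁻⁶ M
Q = [Mn²⁺][OH⁻]^2 = 1.0×10⁻¹⁵
Since Q (1.0×10⁻¹⁵) is less than Ksp (1.3×10⁻¹³), no Mn(OH)₂ precipitates.

No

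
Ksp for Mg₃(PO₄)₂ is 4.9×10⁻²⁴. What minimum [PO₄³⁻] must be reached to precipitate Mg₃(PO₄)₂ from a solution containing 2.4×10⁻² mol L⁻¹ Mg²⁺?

Precipitation of each salt begins when its ion product equals Ksp.
Mg₃(PO₄)₂(s) ⇌ 3 Mg²⁺(aq) + 2 PO₄³⁻(aq)
Ksp = [Mg²⁺]^3[PO₄³⁻]^2 = [PO₄³⁻]^2(2.4×10⁻²)^3
[PO₄³⁻]^2 = 4.9×10⁻²⁴ / (2.4×10⁻²)^3 = 3.5×10⁻¹⁹
[PO₄³⁻] = 6.0×10⁻¹⁰ mol L⁻¹

6.0×10⁻¹⁰ M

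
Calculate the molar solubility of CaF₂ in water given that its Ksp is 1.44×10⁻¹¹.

CaF₂(s) ⇌ Ca²⁺(aq) + 2 F⁻(aq)
If s mol/L of CaF₂ dissolves, [Ca²⁺] = s and [F⁻] = 2s.
Ksp = [Ca²⁺][F⁻]^2 = s · (2s)^2 = 4s^3
4s^3 = 1.44×10⁻¹¹  ⇒  s^3 = 3.60×10⁻¹²
s = 1.53×10⁻⁴ mol L⁻¹

1.53×10⁻⁴ M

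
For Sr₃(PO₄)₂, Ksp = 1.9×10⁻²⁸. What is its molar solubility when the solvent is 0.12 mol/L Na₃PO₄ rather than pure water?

Sr₃(PO₄)₂(s) ⇌ 3 Sr²⁺(aq) + 2 PO₄³⁻(aq)
PO₄³⁻ is already present at 0.12 mol/L. If s mol/L of Sr₃(PO₄)₂ dissolves, [Sr²⁺] = 3s while [PO₄³⁻] ≈ 0.12 mol/L.
Ksp = [Sr²⁺]^3[PO₄³⁻]^2 = (3s)^3(0.12)^2
(3s)^3 = 1.9×10⁻²⁸ / (0.12)^2 = 1.3×10⁻²⁶
s = 7.9×10⁻¹⁰ mol/L

7.9×10⁻¹⁰ M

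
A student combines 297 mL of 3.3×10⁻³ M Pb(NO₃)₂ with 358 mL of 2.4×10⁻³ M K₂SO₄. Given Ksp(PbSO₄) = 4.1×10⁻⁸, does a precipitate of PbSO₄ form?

After mixing, V = 297 mL + 358 mL = 655 mL.
[Pb²⁺] = (3.3×10⁻³)(297)/655 = 1.5×10⁻³ M
[SO₄²⁻] = (2.4×10⁻³)(358)/655 = 1.3×10⁻³ M
Q = [Pb²⁺][SO₄²⁻] = 2.0×10⁻⁶
Because Q > Ksp (2.0×10⁻⁶ vs 4.1×10⁻⁸), a precipitate of PbSO₄ forms.

Yes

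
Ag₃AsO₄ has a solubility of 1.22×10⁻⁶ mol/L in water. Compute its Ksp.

Ksp = 5.98×10⁻²³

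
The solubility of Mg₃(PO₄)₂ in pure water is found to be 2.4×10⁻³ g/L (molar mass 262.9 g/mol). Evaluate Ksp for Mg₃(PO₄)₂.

Molar solubility s = (2.4×10⁻³ g/L) / (262.9 g/mol) = 9.129×10⁻⁶ mol/L
Mg₃(PO₄)₂(s) ⇌ 3 Mg²⁺(aq) + 2 PO₄³⁻(aq)
Call the molar solubility s, so that [Mg²⁺] = 3s and [PO₄³⁻] = 2s.
Ksp = [Mg²⁺]^3[PO₄³⁻]^2 = (3s)^3 · (2s)^2 = 108s^5
Ksp = 108 × (9.129×10⁻⁶)^5 = 6.8×10⁻²⁴

Ksp = 6.8×10⁻²⁴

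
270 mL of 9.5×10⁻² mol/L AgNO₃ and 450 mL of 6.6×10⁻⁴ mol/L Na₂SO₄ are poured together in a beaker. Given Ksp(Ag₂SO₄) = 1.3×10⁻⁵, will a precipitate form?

No

The combined volume is 720 mL.
[Ag⁺] = (9.5×10⁻²)(270)/720 = 3.6×10⁻² mol/L
[SO₄²⁻] = (6.6×10⁻⁴)(450)/720 = 4.1×10⁻⁴ mol/L
Q = [Ag⁺]^2[SO₄²⁻] = 5.2×10⁻⁷
Q = 5.2×10⁻⁷ < Ksp = 1.3×10⁻⁵, so the solution is unsaturated and no precipitate forms.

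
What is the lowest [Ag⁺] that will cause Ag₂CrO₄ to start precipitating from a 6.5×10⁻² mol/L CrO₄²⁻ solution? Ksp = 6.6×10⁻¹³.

3.2×10⁻⁶ M

The threshold for precipitation is Q = Ksp.
Ag₂CrO₄(s) ⇌ 2 Ag⁺(aq) + CrO₄²⁻(aq)
Ksp = [Ag⁺]^2[CrO₄²⁻] = [Ag⁺]^2(6.5×10⁻²)
[Ag⁺]^2 = 6.6×10⁻¹³ / (6.5×10⁻²) = 1.0×10⁻¹¹
[Ag⁺] = 3.2×10⁻⁶ mol/L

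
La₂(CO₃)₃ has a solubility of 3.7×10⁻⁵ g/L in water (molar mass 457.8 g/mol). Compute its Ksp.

Ksp = 3.7×10⁻³⁴

s = (3.7×10⁻⁵ g L⁻¹)/(457.8 g mol⁻¹) = 8.082×10⁻⁸ M
La₂(CO₃)₃(s) ⇌ 2 La³⁺(aq) + 3 CO₃²⁻(aq)
Call the molar solubility s, so that [La³⁺] = 2s and [CO₃²⁻] = 3s.
Ksp = [La³⁺]^2[CO₃²⁻]^3 = (2s)^2 · (3s)^3 = 108s^5
Ksp = 108 × (8.082×10⁻⁸)^5 = 3.7×10⁻³⁴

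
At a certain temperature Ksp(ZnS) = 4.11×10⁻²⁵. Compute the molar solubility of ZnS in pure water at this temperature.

ZnS(s) ⇌ Zn²⁺(aq) + S²⁻(aq)
Call the molar solubility s, so that [Zn²⁺] = s and [S²⁻] = s.
Ksp = [Zn²⁺][S²⁻] = s · s = s^2
s^2 = 4.11×10⁻²⁵
Taking the 2nd root, s = 6.41×10⁻¹³ M.

6.41×10⁻¹³ M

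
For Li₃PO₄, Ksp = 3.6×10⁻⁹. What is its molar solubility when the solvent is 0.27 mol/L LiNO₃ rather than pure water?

Li₃PO₄(s) ⇌ 3 Li⁺(aq) + PO₄³⁻(aq)
Let s be the solubility of Li₃PO₄ here. The common ion gives [Li⁺] ≈ 0.27 mol/L, and [PO₄³⁻] = s.
Ksp = [Li⁺]^3[PO₄³⁻] = (0.27)^3s
s = 3.6×10⁻⁹ / (0.27)^3 = 1.8×10⁻⁷
s = 1.8×10⁻⁷ mol/L

1.8×10⁻⁷ M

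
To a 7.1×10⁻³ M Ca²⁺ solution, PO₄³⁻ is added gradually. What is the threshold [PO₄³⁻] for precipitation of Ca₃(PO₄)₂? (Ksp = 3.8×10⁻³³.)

Precipitation begins when Q = Ksp.
Ca₃(PO₄)₂(s) ⇌ 3 Ca²⁺(aq) + 2 PO₄³⁻(aq)
Ksp = [Ca²⁺]^3[PO₄³⁻]^2 = [PO₄³⁻]^2(7.1×10⁻³)^3
[PO₄³⁻]^2 = 3.8×10⁻³³ / (7.1×10⁻³)^3 = 1.1×10⁻²⁶
[PO₄³⁻] = 1.0×10⁻¹³ M

1.0×10⁻¹³ M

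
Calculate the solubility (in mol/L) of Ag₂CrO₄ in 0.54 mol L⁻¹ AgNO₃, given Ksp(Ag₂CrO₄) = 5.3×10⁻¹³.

Ag₂CrO₄(s) ⇌ 2 Ag⁺(aq) + CrO₄²⁻(aq)
The solution already contains Ag⁺ at 0.54 mol L⁻¹. Let s be the molar solubility of Ag₂CrO₄.
[Ag⁺] ≈ 0.54 mol L⁻¹ (common ion dominates); [CrO₄²⁻] = s.
Ksp = [Ag⁺]^2[CrO₄²⁻] = (0.54)^2s
s = 5.3×10⁻¹³ / (0.54)^2 = 1.8×10⁻¹²
s = 1.8×10⁻¹² mol L⁻¹

1.8×10⁻¹² M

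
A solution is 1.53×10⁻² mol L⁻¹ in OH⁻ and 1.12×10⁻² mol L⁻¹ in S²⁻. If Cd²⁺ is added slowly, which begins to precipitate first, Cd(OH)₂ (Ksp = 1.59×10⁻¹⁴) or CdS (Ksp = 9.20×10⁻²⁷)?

CdS

A salt starts to precipitate once the ion product Q reaches its Ksp.
For Cd(OH)₂: [Cd²⁺] = (Ksp/[OH⁻]^2) = 6.79×10⁻¹¹ mol L⁻¹
For CdS: [Cd²⁺] = (Ksp/[S²⁻]) = 8.21×10⁻²⁵ mol L⁻¹
Since CdS needs less Cd²⁺ to reach saturation, it precipitates first.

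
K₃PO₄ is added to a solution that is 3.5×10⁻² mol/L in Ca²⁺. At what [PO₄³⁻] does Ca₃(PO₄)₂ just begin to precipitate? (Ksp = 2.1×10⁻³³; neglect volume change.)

7.0×10⁻¹⁵ M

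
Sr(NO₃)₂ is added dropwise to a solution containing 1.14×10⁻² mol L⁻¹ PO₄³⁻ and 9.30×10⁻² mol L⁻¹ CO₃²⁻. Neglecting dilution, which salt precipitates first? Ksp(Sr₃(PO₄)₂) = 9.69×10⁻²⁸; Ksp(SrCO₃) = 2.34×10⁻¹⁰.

SrCO₃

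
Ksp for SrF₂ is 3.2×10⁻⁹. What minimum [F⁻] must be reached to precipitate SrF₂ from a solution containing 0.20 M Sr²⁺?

1.3×10⁻⁴ M

Precipitation begins when Q = Ksp.
SrF₂(s) ⇌ Sr²⁺(aq) + 2 F⁻(aq)
Ksp = [Sr²⁺][F⁻]^2 = [F⁻]^2(0.20)
[F⁻]^2 = 3.2×10⁻⁹ / (0.20) = 1.6×10⁻⁸
[F⁻] = 1.3×10⁻⁴ M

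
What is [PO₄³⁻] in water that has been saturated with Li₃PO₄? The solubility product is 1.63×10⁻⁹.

Li₃PO₄(s) ⇌ 3 Li⁺(aq) + PO₄³⁻(aq)
With molar solubility s: [Li⁺] = 3s, [PO₄³⁻] = s.
Ksp = [Li⁺]^3[PO₄³⁻] = (3s)^3 · s = 27s^4 = 1.63×10⁻⁹
s = 2.79×10⁻³ M
[PO₄³⁻] = s = 2.79×10⁻³ M

2.79×10⁻³ M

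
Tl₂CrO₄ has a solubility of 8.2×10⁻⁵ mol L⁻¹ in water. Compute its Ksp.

Ksp = 2.2×10⁻¹²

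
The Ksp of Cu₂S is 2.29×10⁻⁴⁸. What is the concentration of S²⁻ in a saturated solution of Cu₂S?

8.30×10⁻¹⁷ M

Cu₂S(s) ⇌ 2 Cu⁺(aq) + S²⁻(aq)
With molar solubility s: [Cu⁺] = 2s, [S²⁻] = s.
Ksp = [Cu⁺]^2[S²⁻] = (2s)^2 · s = 4s^3 = 2.29×10⁻⁴⁸
s = 8.30×10⁻¹⁷ mol L⁻¹
[S²⁻] = s = 8.30×10⁻¹⁷ mol L⁻¹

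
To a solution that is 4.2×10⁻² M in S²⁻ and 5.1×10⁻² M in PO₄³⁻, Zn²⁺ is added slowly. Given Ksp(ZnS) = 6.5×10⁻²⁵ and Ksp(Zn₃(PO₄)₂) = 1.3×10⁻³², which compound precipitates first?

Precipitation of each salt begins when its ion product equals Ksp.
For ZnS: [Zn²⁺] = (Ksp/[S²⁻]) = 1.5×10⁻²³ M
For Zn₃(PO₄)₂: [Zn²⁺] = (Ksp/[PO₄³⁻]^2)^(1/3) = 1.7×10⁻¹⁰ M
Since ZnS needs less Zn²⁺ to reach saturation, it precipitates first.

ZnS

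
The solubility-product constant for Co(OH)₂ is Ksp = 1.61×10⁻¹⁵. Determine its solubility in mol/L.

Co(OH)₂(s) ⇌ Co²⁺(aq) + 2 OH⁻(aq)
If s mol/L of Co(OH)₂ dissolves, [Co²⁺] = s and [OH⁻] = 2s.
Ksp = [Co²⁺][OH⁻]^2 = s · (2s)^2 = 4s^3
4s^3 = 1.61×10⁻¹⁵  ⇒  s^3 = 4.03×10⁻¹⁶
s = (4.03×10⁻¹⁶)^(1/3) = 7.38×10⁻⁶ mol L⁻¹

7.38×10⁻⁶ M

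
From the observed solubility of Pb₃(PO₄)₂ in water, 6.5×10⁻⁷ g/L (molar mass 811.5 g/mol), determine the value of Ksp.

Ksp = 3.6×10⁻⁴⁴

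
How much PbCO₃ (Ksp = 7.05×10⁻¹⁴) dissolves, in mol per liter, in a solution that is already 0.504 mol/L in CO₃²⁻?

PbCO₃(s) ⇌ Pb²⁺(aq) + CO₃²⁻(aq)
With CO₃²⁻ already at 0.504 mol/L and s small, take [CO₃²⁻] ≈ 0.504 mol/L and [Pb²⁺] = s.
Ksp = [Pb²⁺][CO₃²⁻] = s(0.504)
s = 7.05×10⁻¹⁴ / (0.504) = 1.40×10⁻¹³
s = 1.40×10⁻¹³ mol/L

1.40×10⁻¹³ M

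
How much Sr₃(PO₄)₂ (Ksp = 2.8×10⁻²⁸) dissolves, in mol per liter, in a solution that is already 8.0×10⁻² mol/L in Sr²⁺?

Sr₃(PO₄)₂(s) ⇌ 3 Sr²⁺(aq) + 2 PO₄³⁻(aq)
With Sr²⁺ already at 8.0×10⁻² mol/L and s small, take [Sr²⁺] ≈ 8.0×10⁻² mol/L and [PO₄³⁻] = 2s.
Ksp = [Sr²⁺]^3[PO₄³⁻]^2 = (8.0×10⁻²)^3(2s)^2
(2s)^2 = 2.8×10⁻²⁸ / (8.0×10⁻²)^3 = 5.5×10⁻²⁵
s = 3.7×10⁻¹³ mol/L

3.7×10⁻¹³ M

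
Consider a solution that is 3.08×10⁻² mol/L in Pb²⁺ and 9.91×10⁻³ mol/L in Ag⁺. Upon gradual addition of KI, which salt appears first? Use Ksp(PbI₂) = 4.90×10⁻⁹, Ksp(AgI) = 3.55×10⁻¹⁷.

AgI

A salt starts to precipitate once the ion product Q reaches its Ksp.
For PbI₂: [I⁻] = (Ksp/[Pb²⁺])^(1/2) = 3.99×10⁻⁴ mol/L
For AgI: [I⁻] = (Ksp/[Ag⁺]) = 3.58×10⁻¹⁵ mol/L
Since AgI needs less I⁻ to reach saturation, it precipitates first.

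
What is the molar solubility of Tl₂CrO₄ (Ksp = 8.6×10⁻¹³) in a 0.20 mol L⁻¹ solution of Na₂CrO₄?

1.0×10⁻⁶ M

Tl₂CrO₄(s) ⇌ 2 Tl⁺(aq) + CrO₄²⁻(aq)
Let s be the solubility of Tl₂CrO₄ here. The common ion gives [CrO₄²⁻] ≈ 0.20 mol L⁻¹, and [Tl⁺] = 2s.
Ksp = [Tl⁺]^2[CrO₄²⁻] = (2s)^2(0.20)
(2s)^2 = 8.6×10⁻¹³ / (0.20) = 4.3×10⁻¹²
s = 1.0×10⁻⁶ mol L⁻¹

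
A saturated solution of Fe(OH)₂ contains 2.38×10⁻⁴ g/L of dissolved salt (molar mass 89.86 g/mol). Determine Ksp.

Ksp = 7.43×10⁻¹⁷

Convert to molarity: s = 2.38×10⁻⁴ / 89.86 = 2.6486×10⁻⁶ mol/L
Fe(OH)₂(s) ⇌ Fe²⁺(aq) + 2 OH⁻(aq)
With molar solubility s: [Fe²⁺] = s, [OH⁻] = 2s.
Ksp = [Fe²⁺][OH⁻]^2 = s · (2s)^2 = 4s^3
Ksp = 4 × (2.6486×10⁻⁶)^3 = 7.43×10⁻¹⁷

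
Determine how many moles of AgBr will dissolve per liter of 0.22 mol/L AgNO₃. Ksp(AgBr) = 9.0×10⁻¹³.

AgBr(s) ⇌ Ag⁺(aq) + Br⁻(aq)
Let s be the solubility of AgBr here. The common ion gives [Ag⁺] ≈ 0.22 mol/L, and [Br⁻] = s.
Ksp = [Ag⁺][Br⁻] = (0.22)s
s = 9.0×10⁻¹³ / (0.22) = 4.1×10⁻¹²
s = 4.1×10⁻¹² mol/L

4.1×10⁻¹² M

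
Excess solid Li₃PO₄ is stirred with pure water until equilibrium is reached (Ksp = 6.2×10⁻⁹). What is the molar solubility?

Li₃PO₄(s) ⇌ 3 Li⁺(aq) + PO₄³⁻(aq)
With molar solubility s: [Li⁺] = 3s, [PO₄³⁻] = s.
Ksp = [Li⁺]^3[PO₄³⁻] = (3s)^3 · s = 27s^4
27s^4 = 6.2×10⁻⁹  ⇒  s^4 = 2.3×10⁻¹⁰
Taking the 4th root, s = 3.9×10⁻³ mol/L.

3.9×10⁻³ M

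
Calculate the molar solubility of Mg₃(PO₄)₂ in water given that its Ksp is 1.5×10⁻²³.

1.1×10⁻⁵ M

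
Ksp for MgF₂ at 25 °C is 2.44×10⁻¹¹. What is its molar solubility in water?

1.83×10⁻⁴ M

MgF₂(s) ⇌ Mg²⁺(aq) + 2 F⁻(aq)
If s mol/L of MgF₂ dissolves, [Mg²⁺] = s and [F⁻] = 2s.
Ksp = [Mg²⁺][F⁻]^2 = s · (2s)^2 = 4s^3
4s^3 = 2.44×10⁻¹¹  ⇒  s^3 = 6.10×10⁻¹²
s = (6.10×10⁻¹²)^(1/3) = 1.83×10⁻⁴ M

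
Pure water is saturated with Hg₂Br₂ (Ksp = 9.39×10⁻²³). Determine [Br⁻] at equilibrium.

Hg₂Br₂(s) ⇌ Hg₂²⁺(aq) + 2 Br⁻(aq)
For each mole of Hg₂Br₂ that dissolves per liter, [Hg₂²⁺] = s and [Br⁻] = 2s; let s denote this solubility.
Ksp = [Hg₂²⁺][Br⁻]^2 = s · (2s)^2 = 4s^3 = 9.39×10⁻²³
s = 2.86×10⁻⁸ mol L⁻¹
[Br⁻] = 2s = 5.73×10⁻⁸ mol L⁻¹

5.73×10⁻⁸ M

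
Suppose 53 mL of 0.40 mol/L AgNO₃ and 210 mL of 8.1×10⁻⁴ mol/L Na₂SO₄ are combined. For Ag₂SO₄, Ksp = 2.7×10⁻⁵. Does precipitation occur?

No

Total volume after mixing = 53 + 210 = 263 mL.
[Ag⁺] = (0.40)(53)/263 = 8.1×10⁻² mol/L
[SO₄²⁻] = (8.1×10⁻⁴)(210)/263 = 6.5×10⁻⁴ mol/L
Q = [Ag⁺]^2[SO₄²⁻] = 4.2×10⁻⁶
Q < Ksp (4.2×10⁻⁶ vs 2.7×10⁻⁵); the solution remains unsaturated and no precipitate forms.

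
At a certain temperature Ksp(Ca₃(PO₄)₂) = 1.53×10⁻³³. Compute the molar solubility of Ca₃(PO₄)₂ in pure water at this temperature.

1.07×10⁻⁷ M

Ca₃(PO₄)₂(s) ⇌ 3 Ca²⁺(aq) + 2 PO₄³⁻(aq)
If s mol/L of Ca₃(PO₄)₂ dissolves, [Ca²⁺] = 3s and [PO₄³⁻] = 2s.
Ksp = [Ca²⁺]^3[PO₄³⁻]^2 = (3s)^3 · (2s)^2 = 108s^5
108s^5 = 1.53×10⁻³³  ⇒  s^5 = 1.42×10⁻³⁵
s = (1.42×10⁻³⁵)^(1/5) = 1.07×10⁻⁷ mol L⁻¹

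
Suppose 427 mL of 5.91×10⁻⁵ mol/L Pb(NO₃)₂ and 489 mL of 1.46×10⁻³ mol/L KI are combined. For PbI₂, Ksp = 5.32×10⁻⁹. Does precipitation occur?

After mixing, V = 427 mL + 489 mL = 916 mL.
[Pb²⁺] = (5.91×10⁻⁵)(427)/916 = 2.75×10⁻⁵ mol/L
[I⁻] = (1.46×10⁻³)(489)/916 = 7.79×10⁻⁴ mol/L
Q = [Pb²⁺][I⁻]^2 = 1.67×10⁻¹¹
Q < Ksp (1.67×10⁻¹¹ vs 5.32×10⁻⁹); the solution remains unsaturated and no precipitate forms.

No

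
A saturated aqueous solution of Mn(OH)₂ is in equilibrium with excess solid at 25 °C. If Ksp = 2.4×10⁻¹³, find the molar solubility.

3.9×10⁻⁵ M

Mn(OH)₂(s) ⇌ Mn²⁺(aq) + 2 OH⁻(aq)
With molar solubility s: [Mn²⁺] = s, [OH⁻] = 2s.
Ksp = [Mn²⁺][OH⁻]^2 = s · (2s)^2 = 4s^3
4s^3 = 2.4×10⁻¹³  ⇒  s^3 = 6.0×10⁻¹⁴
Taking the 3rd root, s = 3.9×10⁻⁵ mol L⁻¹.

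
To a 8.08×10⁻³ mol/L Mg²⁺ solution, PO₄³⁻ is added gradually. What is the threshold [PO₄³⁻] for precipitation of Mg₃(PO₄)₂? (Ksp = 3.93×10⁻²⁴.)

2.73×10⁻⁹ M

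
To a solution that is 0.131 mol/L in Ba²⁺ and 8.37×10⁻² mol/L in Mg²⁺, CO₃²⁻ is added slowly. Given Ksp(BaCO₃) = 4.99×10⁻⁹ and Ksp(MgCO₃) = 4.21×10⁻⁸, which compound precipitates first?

BaCO₃

A salt starts to precipitate once the ion product Q reaches its Ksp.
For BaCO₃: [CO₃²⁻] = (Ksp/[Ba²⁺]) = 3.81×10⁻⁸ mol/L
For MgCO₃: [CO₃²⁻] = (Ksp/[Mg²⁺]) = 5.03×10⁻⁷ mol/L
The smaller threshold [CO₃²⁻] is reached first, so BaCO₃ precipitates first.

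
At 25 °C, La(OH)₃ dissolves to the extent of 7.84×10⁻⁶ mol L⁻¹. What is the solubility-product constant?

Ksp = 1.02×10⁻¹⁹

La(OH)₃(s) ⇌ La³⁺(aq) + 3 OH⁻(aq)
Call the molar solubility s, so that [La³⁺] = s and [OH⁻] = 3s.
Ksp = [La³⁺][OH⁻]^3 = s · (3s)^3 = 27s^4
Ksp = 27 × (7.84×10⁻⁶)^4 = 1.02×10⁻¹⁹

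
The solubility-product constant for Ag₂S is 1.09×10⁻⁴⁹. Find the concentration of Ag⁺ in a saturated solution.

Ag₂S(s) ⇌ 2 Ag⁺(aq) + S²⁻(aq)
If s mol/L of Ag₂S dissolves, [Ag⁺] = 2s and [S²⁻] = s.
Ksp = [Ag⁺]^2[S²⁻] = (2s)^2 · s = 4s^3 = 1.09×10⁻⁴⁹
s = 3.01×10⁻¹⁷ mol L⁻¹
[Ag⁺] = 2s = 6.02×10⁻¹⁷ mol L⁻¹

6.02×10⁻¹⁷ M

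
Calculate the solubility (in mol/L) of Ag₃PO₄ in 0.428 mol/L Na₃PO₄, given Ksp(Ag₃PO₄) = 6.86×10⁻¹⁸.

8.40×10⁻⁷ M

Ag₃PO₄(s) ⇌ 3 Ag⁺(aq) + PO₄³⁻(aq)
PO₄³⁻ is already present at 0.428 mol/L. If s mol/L of Ag₃PO₄ dissolves, [Ag⁺] = 3s while [PO₄³⁻] ≈ 0.428 mol/L.
Ksp = [Ag⁺]^3[PO₄³⁻] = (3s)^3(0.428)
(3s)^3 = 6.86×10⁻¹⁸ / (0.428) = 1.60×10⁻¹⁷
s = 8.40×10⁻⁷ mol/L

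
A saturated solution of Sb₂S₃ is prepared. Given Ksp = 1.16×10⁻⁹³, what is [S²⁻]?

3.04×10⁻¹⁹ M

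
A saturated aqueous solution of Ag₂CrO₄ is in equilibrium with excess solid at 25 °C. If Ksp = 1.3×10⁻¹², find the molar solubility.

Ag₂CrO₄(s) ⇌ 2 Ag⁺(aq) + CrO₄²⁻(aq)
Let s be the molar solubility. Then [Ag⁺] = 2s and [CrO₄²⁻] = s.
Ksp = [Ag⁺]^2[CrO₄²⁻] = (2s)^2 · s = 4s^3
4s^3 = 1.3×10⁻¹²  ⇒  s^3 = 3.3×10⁻¹³
s = 6.9×10⁻⁵ mol/L

6.9×10⁻⁵ M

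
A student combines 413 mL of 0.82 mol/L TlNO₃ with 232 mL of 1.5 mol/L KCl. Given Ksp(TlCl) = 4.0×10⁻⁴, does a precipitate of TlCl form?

Yes

After mixing, V = 413 mL + 232 mL = 645 mL.
[Tl⁺] = (0.82)(413)/645 = 0.53 mol/L
[Cl⁻] = (1.5)(232)/645 = 0.54 mol/L
Q = [Tl⁺][Cl⁻] = 0.28
Because Q > Ksp (0.28 vs 4.0×10⁻⁴), a precipitate of TlCl forms.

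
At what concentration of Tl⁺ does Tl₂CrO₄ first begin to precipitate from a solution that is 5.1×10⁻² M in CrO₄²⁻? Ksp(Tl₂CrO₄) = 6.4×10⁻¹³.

The threshold for precipitation is Q = Ksp.
Tl₂CrO₄(s) ⇌ 2 Tl⁺(aq) + CrO₄²⁻(aq)
Ksp = [Tl⁺]^2[CrO₄²⁻] = [Tl⁺]^2(5.1×10⁻²)
[Tl⁺]^2 = 6.4×10⁻¹³ / (5.1×10⁻²) = 1.3×10⁻¹¹
[Tl⁺] = 3.5×10⁻⁶ M

3.5×10⁻⁶ M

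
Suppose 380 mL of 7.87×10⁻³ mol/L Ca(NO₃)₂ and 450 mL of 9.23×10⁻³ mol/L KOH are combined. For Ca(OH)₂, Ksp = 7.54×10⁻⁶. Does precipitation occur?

No

After mixing, V = 380 mL + 450 mL = 830 mL.
[Ca²⁺] = (7.87×10⁻³)(380)/830 = 3.60×10⁻³ mol/L
[OH⁻] = (9.23×10⁻³)(450)/830 = 5.00×10⁻³ mol/L
Q = [Ca²⁺][OH⁻]^2 = 9.02×10⁻⁸
Q = 9.02×10⁻⁸ < Ksp = 7.54×10⁻⁶, so the solution is unsaturated and no precipitate forms.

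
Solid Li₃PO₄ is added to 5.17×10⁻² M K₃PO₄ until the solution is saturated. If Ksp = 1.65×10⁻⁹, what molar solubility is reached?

1.06×10⁻³ M

Li₃PO₄(s) ⇌ 3 Li⁺(aq) + PO₄³⁻(aq)
The solution already contains PO₄³⁻ at 5.17×10⁻² M. Let s be the molar solubility of Li₃PO₄.
[PO₄³⁻] ≈ 5.17×10⁻² M (common ion dominates); [Li⁺] = 3s.
Ksp = [Li⁺]^3[PO₄³⁻] = (3s)^3(5.17×10⁻²)
(3s)^3 = 1.65×10⁻⁹ / (5.17×10⁻²) = 3.19×10⁻⁸
s = 1.06×10⁻³ M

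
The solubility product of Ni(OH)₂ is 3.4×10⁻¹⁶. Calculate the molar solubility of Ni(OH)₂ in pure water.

4.4×10⁻⁶ M

Ni(OH)₂(s) ⇌ Ni²⁺(aq) + 2 OH⁻(aq)
Call the molar solubility s, so that [Ni²⁺] = s and [OH⁻] = 2s.
Ksp = [Ni²⁺][OH⁻]^2 = s · (2s)^2 = 4s^3
4s^3 = 3.4×10⁻¹⁶  ⇒  s^3 = 8.5×10⁻¹⁷
s = 4.4×10⁻⁶ mol/L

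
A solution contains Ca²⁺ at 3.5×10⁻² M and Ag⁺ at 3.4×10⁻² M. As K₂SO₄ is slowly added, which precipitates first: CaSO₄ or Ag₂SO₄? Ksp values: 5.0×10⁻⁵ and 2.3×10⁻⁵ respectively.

CaSO₄

Precipitation of each salt begins when its ion product equals Ksp.
For CaSO₄: [SO₄²⁻] = (Ksp/[Ca²⁺]) = 1.4×10⁻³ M
For Ag₂SO₄: [SO₄²⁻] = (Ksp/[Ag⁺]^2) = 2.0×10⁻² M
Since CaSO₄ needs less SO₄²⁻ to reach saturation, it precipitates first.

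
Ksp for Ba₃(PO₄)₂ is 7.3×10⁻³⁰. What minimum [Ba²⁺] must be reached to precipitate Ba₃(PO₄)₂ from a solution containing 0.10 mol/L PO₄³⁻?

Each salt precipitates once Q = Ksp for that salt.
Ba₃(PO₄)₂(s) ⇌ 3 Ba²⁺(aq) + 2 PO₄³⁻(aq)
Ksp = [Ba²⁺]^3[PO₄³⁻]^2 = [Ba²⁺]^3(0.10)^2
[Ba²⁺]^3 = 7.3×10⁻³⁰ / (0.10)^2 = 7.3×10⁻²⁸
[Ba²⁺] = 9.0×10⁻¹⁰ mol/L

9.0×10⁻¹⁰ M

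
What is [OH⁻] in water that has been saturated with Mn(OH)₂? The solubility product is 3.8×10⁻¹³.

9.1×10⁻⁵ M

Mn(OH)₂(s) ⇌ Mn²⁺(aq) + 2 OH⁻(aq)
For each mole of Mn(OH)₂ that dissolves per liter, [Mn²⁺] = s and [OH⁻] = 2s; let s denote this solubility.
Ksp = [Mn²⁺][OH⁻]^2 = s · (2s)^2 = 4s^3 = 3.8×10⁻¹³
s = 4.6×10⁻⁵ M
[OH⁻] = 2s = 9.1×10⁻⁵ M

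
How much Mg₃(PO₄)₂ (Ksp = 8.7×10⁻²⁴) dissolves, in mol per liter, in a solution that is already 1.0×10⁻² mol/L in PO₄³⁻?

1.5×10⁻⁷ M

Mg₃(PO₄)₂(s) ⇌ 3 Mg²⁺(aq) + 2 PO₄³⁻(aq)
With PO₄³⁻ already at 1.0×10⁻² mol/L and s small, take [PO₄³⁻] ≈ 1.0×10⁻² mol/L and [Mg²⁺] = 3s.
Ksp = [Mg²⁺]^3[PO₄³⁻]^2 = (3s)^3(1.0×10⁻²)^2
(3s)^3 = 8.7×10⁻²⁴ / (1.0×10⁻²)^2 = 8.7×10⁻²⁰
s = 1.5×10⁻⁷ mol/L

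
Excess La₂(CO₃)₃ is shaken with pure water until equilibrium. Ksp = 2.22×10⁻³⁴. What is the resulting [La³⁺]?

La₂(CO₃)₃(s) ⇌ 2 La³⁺(aq) + 3 CO₃²⁻(aq)
Call the molar solubility s, so that [La³⁺] = 2s and [CO₃²⁻] = 3s.
Ksp = [La³⁺]^2[CO₃²⁻]^3 = (2s)^2 · (3s)^3 = 108s^5 = 2.22×10⁻³⁴
s = 7.29×10⁻⁸ M
[La³⁺] = 2s = 1.46×10⁻⁷ M

1.46×10⁻⁷ M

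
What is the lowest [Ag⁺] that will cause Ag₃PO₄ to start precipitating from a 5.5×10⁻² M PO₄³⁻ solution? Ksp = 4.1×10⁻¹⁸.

Precipitation of each salt begins when its ion product equals Ksp.
Ag₃PO₄(s) ⇌ 3 Ag⁺(aq) + PO₄³⁻(aq)
Ksp = [Ag⁺]^3[PO₄³⁻] = [Ag⁺]^3(5.5×10⁻²)
[Ag⁺]^3 = 4.1×10⁻¹⁸ / (5.5×10⁻²) = 7.5×10⁻¹⁷
[Ag⁺] = 4.2×10⁻⁶ M

4.2×10⁻⁶ M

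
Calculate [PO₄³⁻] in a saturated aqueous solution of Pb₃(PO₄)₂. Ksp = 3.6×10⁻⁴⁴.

Pb₃(PO₄)₂(s) ⇌ 3 Pb²⁺(aq) + 2 PO₄³⁻(aq)
Let s be the molar solubility. Then [Pb²⁺] = 3s and [PO₄³⁻] = 2s.
Ksp = [Pb²⁺]^3[PO₄³⁻]^2 = (3s)^3 · (2s)^2 = 108s^5 = 3.6×10⁻⁴⁴
s = 8.0×10⁻¹⁰ mol/L
[PO₄³⁻] = 2s = 1.6×10⁻⁹ mol/L

1.6×10⁻⁹ M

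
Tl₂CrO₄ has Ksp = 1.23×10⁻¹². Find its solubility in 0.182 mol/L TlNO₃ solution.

3.71×10⁻¹¹ M

Tl₂CrO₄(s) ⇌ 2 Tl⁺(aq) + CrO₄²⁻(aq)
Let s be the solubility of Tl₂CrO₄ here. The common ion gives [Tl⁺] ≈ 0.182 mol/L, and [CrO₄²⁻] = s.
Ksp = [Tl⁺]^2[CrO₄²⁻] = (0.182)^2s
s = 1.23×10⁻¹² / (0.182)^2 = 3.71×10⁻¹¹
s = 3.71×10⁻¹¹ mol/L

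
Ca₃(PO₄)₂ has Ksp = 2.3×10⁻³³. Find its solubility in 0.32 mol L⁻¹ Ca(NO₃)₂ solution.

1.3×10⁻¹⁶ M

Ca₃(PO₄)₂(s) ⇌ 3 Ca²⁺(aq) + 2 PO₄³⁻(aq)
The solution already contains Ca²⁺ at 0.32 mol L⁻¹. Let s be the molar solubility of Ca₃(PO₄)₂.
[Ca²⁺] ≈ 0.32 mol L⁻¹ (common ion dominates); [PO₄³⁻] = 2s.
Ksp = [Ca²⁺]^3[PO₄³⁻]^2 = (0.32)^3(2s)^2
(2s)^2 = 2.3×10⁻³³ / (0.32)^3 = 7.0×10⁻³²
s = 1.3×10⁻¹⁶ mol L⁻¹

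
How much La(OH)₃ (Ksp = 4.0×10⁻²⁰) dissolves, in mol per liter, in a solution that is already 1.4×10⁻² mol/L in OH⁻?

1.5×10⁻¹⁴ M

La(OH)₃(s) ⇌ La³⁺(aq) + 3 OH⁻(aq)
With OH⁻ already at 1.4×10⁻² mol/L and s small, take [OH⁻] ≈ 1.4×10⁻² mol/L and [La³⁺] = s.
Ksp = [La³⁺][OH⁻]^3 = s(1.4×10⁻²)^3
s = 4.0×10⁻²⁰ / (1.4×10⁻²)^3 = 1.5×10⁻¹⁴
s = 1.5×10⁻¹⁴ mol/L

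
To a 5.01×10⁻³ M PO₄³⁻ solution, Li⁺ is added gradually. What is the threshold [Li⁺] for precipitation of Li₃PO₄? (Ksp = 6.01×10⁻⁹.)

Precipitation begins when Q = Ksp.
Li₃PO₄(s) ⇌ 3 Li⁺(aq) + PO₄³⁻(aq)
Ksp = [Li⁺]^3[PO₄³⁻] = [Li⁺]^3(5.01×10⁻³)
[Li⁺]^3 = 6.01×10⁻⁹ / (5.01×10⁻³) = 1.20×10⁻⁶
[Li⁺] = 1.06×10⁻² M

1.06×10⁻² M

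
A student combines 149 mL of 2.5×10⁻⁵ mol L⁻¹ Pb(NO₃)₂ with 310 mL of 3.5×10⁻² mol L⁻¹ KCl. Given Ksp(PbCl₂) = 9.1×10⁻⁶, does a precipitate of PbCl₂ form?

Total volume after mixing = 149 + 310 = 459 mL.
[Pb²⁺] = (2.5×10⁻⁵)(149)/459 = 8.1×10⁻⁶ mol L⁻¹
[Cl⁻] = (3.5×10⁻²)(310)/459 = 2.4×10⁻² mol L⁻¹
Q = [Pb²⁺][Cl⁻]^2 = 4.5×10⁻⁹
Q < Ksp (4.5×10⁻⁹ vs 9.1×10⁻⁶); the solution remains unsaturated and no precipitate forms.

No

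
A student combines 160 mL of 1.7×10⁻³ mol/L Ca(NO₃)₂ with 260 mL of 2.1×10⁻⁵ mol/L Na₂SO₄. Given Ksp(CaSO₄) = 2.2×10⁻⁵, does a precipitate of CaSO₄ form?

After mixing, V = 160 mL + 260 mL = 420 mL.
[Ca²⁺] = (1.7×10⁻³)(160)/420 = 6.5×10⁻⁴ mol/L
[SO₄²⁻] = (2.1×10⁻⁵)(260)/420 = 1.3×10⁻⁵ mol/L
Q = [Ca²⁺][SO₄²⁻] = 8.4×10⁻⁹
Since Q (8.4×10⁻⁹) is less than Ksp (2.2×10⁻⁵), no CaSO₄ precipitates.

No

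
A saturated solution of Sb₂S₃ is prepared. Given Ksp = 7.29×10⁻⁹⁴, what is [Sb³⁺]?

1.85×10⁻¹⁹ M

Sb₂S₃(s) ⇌ 2 Sb³⁺(aq) + 3 S²⁻(aq)
For each mole of Sb₂S₃ that dissolves per liter, [Sb³⁺] = 2s and [S²⁻] = 3s; let s denote this solubility.
Ksp = [Sb³⁺]^2[S²⁻]^3 = (2s)^2 · (3s)^3 = 108s^5 = 7.29×10⁻⁹⁴
s = 9.24×10⁻²⁰ M
[Sb³⁺] = 2s = 1.85×10⁻¹⁹ M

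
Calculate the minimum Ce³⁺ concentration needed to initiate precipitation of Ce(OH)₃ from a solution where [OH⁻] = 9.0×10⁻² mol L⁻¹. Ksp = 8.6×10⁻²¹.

A salt starts to precipitate once the ion product Q reaches its Ksp.
Ce(OH)₃(s) ⇌ Ce³⁺(aq) + 3 OH⁻(aq)
Ksp = [Ce³⁺][OH⁻]^3 = [Ce³⁺](9.0×10⁻²)^3
[Ce³⁺] = 8.6×10⁻²¹ / (9.0×10⁻²)^3 = 1.2×10⁻¹⁷
[Ce³⁺] = 1.2×10⁻¹⁷ mol L⁻¹

1.2×10⁻¹⁷ M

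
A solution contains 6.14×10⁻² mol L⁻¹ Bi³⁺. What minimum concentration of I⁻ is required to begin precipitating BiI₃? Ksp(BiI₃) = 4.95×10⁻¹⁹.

2.01×10⁻⁶ M

The threshold for precipitation is Q = Ksp.
BiI₃(s) ⇌ Bi³⁺(aq) + 3 I⁻(aq)
Ksp = [Bi³⁺][I⁻]^3 = [I⁻]^3(6.14×10⁻²)
[I⁻]^3 = 4.95×10⁻¹⁹ / (6.14×10⁻²) = 8.06×10⁻¹⁸
[I⁻] = 2.01×10⁻⁶ mol L⁻¹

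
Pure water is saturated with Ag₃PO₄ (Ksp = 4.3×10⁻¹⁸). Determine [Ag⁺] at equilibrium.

Ag₃PO₄(s) ⇌ 3 Ag⁺(aq) + PO₄³⁻(aq)
For each mole of Ag₃PO₄ that dissolves per liter, [Ag⁺] = 3s and [PO₄³⁻] = s; let s denote this solubility.
Ksp = [Ag⁺]^3[PO₄³⁻] = (3s)^3 · s = 27s^4 = 4.3×10⁻¹⁸
s = 2.0×10⁻⁵ mol/L
[Ag⁺] = 3s = 6.0×10⁻⁵ mol/L

6.0×10⁻⁵ M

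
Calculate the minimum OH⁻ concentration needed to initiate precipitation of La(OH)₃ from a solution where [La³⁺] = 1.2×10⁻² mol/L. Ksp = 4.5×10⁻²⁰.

1.6×10⁻⁶ M

Precipitation begins when Q = Ksp.
La(OH)₃(s) ⇌ La³⁺(aq) + 3 OH⁻(aq)
Ksp = [La³⁺][OH⁻]^3 = [OH⁻]^3(1.2×10⁻²)
[OH⁻]^3 = 4.5×10⁻²⁰ / (1.2×10⁻²) = 3.8×10⁻¹⁸
[OH⁻] = 1.6×10⁻⁶ mol/L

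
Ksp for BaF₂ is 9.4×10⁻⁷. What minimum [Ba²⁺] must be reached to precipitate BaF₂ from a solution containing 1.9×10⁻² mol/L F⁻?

2.6×10⁻³ M

A salt starts to precipitate once the ion product Q reaches its Ksp.
BaF₂(s) ⇌ Ba²⁺(aq) + 2 F⁻(aq)
Ksp = [Ba²⁺][F⁻]^2 = [Ba²⁺](1.9×10⁻²)^2
[Ba²⁺] = 9.4×10⁻⁷ / (1.9×10⁻²)^2 = 2.6×10⁻³
[Ba²⁺] = 2.6×10⁻³ mol/L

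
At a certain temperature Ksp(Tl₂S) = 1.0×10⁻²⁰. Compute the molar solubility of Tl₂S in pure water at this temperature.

Tl₂S(s) ⇌ 2 Tl⁺(aq) + S²⁻(aq)
If s mol/L of Tl₂S dissolves, [Tl⁺] = 2s and [S²⁻] = s.
Ksp = [Tl⁺]^2[S²⁻] = (2s)^2 · s = 4s^3
4s^3 = 1.0×10⁻²⁰  ⇒  s^3 = 2.5×10⁻²¹
s = (2.5×10⁻²¹)^(1/3) = 1.4×10⁻⁷ mol/L

1.4×10⁻⁷ M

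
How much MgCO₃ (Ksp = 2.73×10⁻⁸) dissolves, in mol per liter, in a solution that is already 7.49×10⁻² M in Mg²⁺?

MgCO₃(s) ⇌ Mg²⁺(aq) + CO₃²⁻(aq)
The solution already contains Mg²⁺ at 7.49×10⁻² M. Let s be the molar solubility of MgCO₃.
[Mg²⁺] ≈ 7.49×10⁻² M (common ion dominates); [CO₃²⁻] = s.
Ksp = [Mg²⁺][CO₃²⁻] = (7.49×10⁻²)s
s = 2.73×10⁻⁸ / (7.49×10⁻²) = 3.64×10⁻⁷
s = 3.64×10⁻⁷ M

3.64×10⁻⁷ M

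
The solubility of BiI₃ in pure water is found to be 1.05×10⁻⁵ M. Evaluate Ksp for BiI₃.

BiI₃(s) ⇌ Bi³⁺(aq) + 3 I⁻(aq)
For each mole of BiI₃ that dissolves per liter, [Bi³⁺] = s and [I⁻] = 3s; let s denote this solubility.
Ksp = [Bi³⁺][I⁻]^3 = s · (3s)^3 = 27s^4
Ksp = 27 × (1.05×10⁻⁵)^4 = 3.28×10⁻¹⁹

Ksp = 3.28×10⁻¹⁹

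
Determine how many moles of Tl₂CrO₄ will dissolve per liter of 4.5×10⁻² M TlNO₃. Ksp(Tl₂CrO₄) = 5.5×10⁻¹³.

2.7×10⁻¹⁰ M

Tl₂CrO₄(s) ⇌ 2 Tl⁺(aq) + CrO₄²⁻(aq)
The solution already contains Tl⁺ at 4.5×10⁻² M. Let s be the molar solubility of Tl₂CrO₄.
[Tl⁺] ≈ 4.5×10⁻² M (common ion dominates); [CrO₄²⁻] = s.
Ksp = [Tl⁺]^2[CrO₄²⁻] = (4.5×10⁻²)^2s
s = 5.5×10⁻¹³ / (4.5×10⁻²)^2 = 2.7×10⁻¹⁰
s = 2.7×10⁻¹⁰ M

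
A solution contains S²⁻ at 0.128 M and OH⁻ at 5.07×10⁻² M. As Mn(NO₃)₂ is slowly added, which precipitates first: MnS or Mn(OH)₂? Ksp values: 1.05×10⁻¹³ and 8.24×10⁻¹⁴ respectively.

MnS

Precipitation begins when Q = Ksp.
For MnS: [Mn²⁺] = (Ksp/[S²⁻]) = 8.20×10⁻¹³ M
For Mn(OH)₂: [Mn²⁺] = (Ksp/[OH⁻]^2) = 3.21×10⁻¹¹ M
The smaller threshold [Mn²⁺] is reached first, so MnS precipitates first.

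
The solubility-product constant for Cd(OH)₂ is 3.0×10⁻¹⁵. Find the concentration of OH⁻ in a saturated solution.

1.8×10⁻⁵ M

Cd(OH)₂(s) ⇌ Cd²⁺(aq) + 2 OH⁻(aq)
With molar solubility s: [Cd²⁺] = s, [OH⁻] = 2s.
Ksp = [Cd²⁺][OH⁻]^2 = s · (2s)^2 = 4s^3 = 3.0×10⁻¹⁵
s = 9.1×10⁻⁶ M
[OH⁻] = 2s = 1.8×10⁻⁵ M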